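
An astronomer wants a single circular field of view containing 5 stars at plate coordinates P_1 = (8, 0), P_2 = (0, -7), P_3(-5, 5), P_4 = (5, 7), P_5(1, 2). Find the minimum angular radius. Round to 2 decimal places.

A smallest enclosing disk is always determined by at most three of the input points on its boundary.
The minimum enclosing circle is determined by three boundary points: P_2, P_3, P_4.
Their circumcentre is (1.1, 0.5) with r² = 57.46.
The farthest remaining point P_1 is at distance² 47.86 ≤ 57.46.
r = √(57.46) ≈ 7.58.

7.58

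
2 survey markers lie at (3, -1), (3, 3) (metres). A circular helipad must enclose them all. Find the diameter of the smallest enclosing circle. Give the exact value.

The smallest circle enclosing two points has them as diameter endpoints.
Centre = midpoint = (3, 1); r² = |(3, -1)−(3, 3)|²/4 = 16/4 = 4.
Diameter = 2r = 2√4 = 4.

4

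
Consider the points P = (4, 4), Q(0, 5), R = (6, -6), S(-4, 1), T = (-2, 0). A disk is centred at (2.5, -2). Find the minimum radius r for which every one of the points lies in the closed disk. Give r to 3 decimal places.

The required radius is the distance from (2.5, -2) to the farthest point.
Squared distances: 38.25, 55.25, 28.25, 51.25, 24.25.
Maximum is 55.25, attained at Q.
r = √(55.25) ≈ 7.433.

7.433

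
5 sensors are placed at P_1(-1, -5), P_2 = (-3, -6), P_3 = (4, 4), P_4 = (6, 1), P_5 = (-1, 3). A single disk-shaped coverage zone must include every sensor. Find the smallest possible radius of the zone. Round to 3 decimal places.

6.103

The farthest pair is P_2–P_3 with squared distance 149. The circle on this segment as diameter has centre (0.5, -1) and r² = 149/4 = 37.25.
Check P_1: distance² to centre = 18.25 ≤ 37.25, so it lies inside.
All remaining points lie in this disk, and no smaller disk contains both endpoints, so this is the minimum enclosing circle.
r = √(37.25) ≈ 6.103.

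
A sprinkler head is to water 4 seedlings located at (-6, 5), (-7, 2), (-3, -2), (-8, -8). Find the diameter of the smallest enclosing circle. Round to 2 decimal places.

13.15

A smallest enclosing disk is always determined by at most three of the input points on its boundary.
The farthest pair is (-6, 5)–(-8, -8) with squared distance 173. The circle on this segment as diameter has centre (-7, -1.5) and r² = 173/4 = 43.25.
Check (-7, 2): distance² to centre = 12.25 ≤ 43.25, so it lies inside.
All remaining points lie in this disk, and no smaller disk contains both endpoints, so this is the minimum enclosing circle.
Diameter = 2r = 2√(43.25) ≈ 13.15.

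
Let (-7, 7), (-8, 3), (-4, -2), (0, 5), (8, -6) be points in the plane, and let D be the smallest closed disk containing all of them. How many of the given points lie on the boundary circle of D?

2

The farthest pair is (-7, 7)–(8, -6) with squared distance 394. The circle on this segment as diameter has centre (0.5, 0.5) and r² = 394/4 = 98.5.
Check (-8, 3): distance² to centre = 78.5 ≤ 98.5, so it lies inside.
All remaining points lie in this disk, and no smaller disk contains both endpoints, so this is the minimum enclosing circle.
The points at distance exactly r from the centre are (-7, 7), (8, -6) — 2 points.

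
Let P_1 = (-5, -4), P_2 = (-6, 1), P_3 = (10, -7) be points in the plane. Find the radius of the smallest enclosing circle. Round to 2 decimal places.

8.94

Side lengths²: P_1P_2² = 26, P_1P_3² = 234, P_2P_3² = 320.
Since P_2P_3² = 320 ≥ 234 + 26 = 260, the angle opposite P_2P_3 is not acute, so the smallest enclosing circle has P_2P_3 as diameter.
Centre = midpoint of P_2P_3 = (2, -3), r² = 320/4 = 80.
r = √80 ≈ 8.94.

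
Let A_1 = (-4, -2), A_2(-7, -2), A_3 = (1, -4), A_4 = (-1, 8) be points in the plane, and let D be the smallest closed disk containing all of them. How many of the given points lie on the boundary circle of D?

The minimum enclosing circle is determined by three boundary points: A_2, A_3, A_4.
Their circumcentre is (-42/23, 39/23) with r² = 21386/529.
The farthest remaining point A_1 is at distance² 9725/529 ≤ 21386/529.
The points at distance exactly r from the centre are A_2, A_3, A_4 — 3 points.

3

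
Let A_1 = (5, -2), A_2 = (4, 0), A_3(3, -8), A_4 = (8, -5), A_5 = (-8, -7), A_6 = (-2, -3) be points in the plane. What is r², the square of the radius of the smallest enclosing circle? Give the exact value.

The minimum enclosing circle of a finite set is fixed by two of the points (as a diameter) or three (as a circumcircle).
The farthest pair is A_4–A_5 with squared distance 260. The circle on this segment as diameter has centre (0, -6) and r² = 260/4 = 65.
Check A_1: distance² to centre = 41 ≤ 65, so it lies inside.
All remaining points lie in this disk, and no smaller disk contains both endpoints, so this is the minimum enclosing circle.

65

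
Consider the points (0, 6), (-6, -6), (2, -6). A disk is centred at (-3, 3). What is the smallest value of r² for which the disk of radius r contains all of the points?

106

The required radius is the distance from (-3, 3) to the farthest point.
Squared distances: 18, 90, 106.
Maximum is 106, attained at (2, -6).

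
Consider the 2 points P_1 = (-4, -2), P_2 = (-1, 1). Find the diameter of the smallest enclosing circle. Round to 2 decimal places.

The smallest circle enclosing two points has them as diameter endpoints.
Centre = midpoint = (-2.5, -0.5); r² = |P_1P_2|²/4 = 18/4 = 4.5.
Diameter = 2r = 2√(4.5) ≈ 4.24.

4.24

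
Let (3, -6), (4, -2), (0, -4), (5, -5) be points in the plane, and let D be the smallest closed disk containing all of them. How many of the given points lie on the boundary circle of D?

A smallest enclosing disk is always determined by at most three of the input points on its boundary.
The minimum enclosing circle is determined by three boundary points: (4, -2), (0, -4), (5, -5).
Their circumcentre is (18/7, -29/7) with r² = 325/49.
The farthest remaining point (3, -6) is at distance² 178/49 ≤ 325/49.
The points at distance exactly r from the centre are (4, -2), (0, -4), (5, -5) — 3 points.

3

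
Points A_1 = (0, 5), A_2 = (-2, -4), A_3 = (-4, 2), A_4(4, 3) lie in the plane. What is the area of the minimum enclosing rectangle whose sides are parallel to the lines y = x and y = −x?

52

In coordinates u = x + y, v = x − y the rectangle is axis-aligned; the map (x,y)→(u,v) scales areas by 2.
u-values: 5, -6, -2, 7; range = 7 − (-6) = 13.
v-values: -5, 2, -6, 1; range = 2 − (-6) = 8.
Area = (13 × 8) / 2 = 52.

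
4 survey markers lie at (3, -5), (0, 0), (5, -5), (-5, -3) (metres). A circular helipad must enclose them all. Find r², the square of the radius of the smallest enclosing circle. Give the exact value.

By Welzl's lemma the MEC is supported by two points (diametrically opposite) or three points (on a circumcircle).
The farthest pair is (5, -5)–(-5, -3) with squared distance 104. The circle on this segment as diameter has centre (0, -4) and r² = 104/4 = 26.
Check (3, -5): distance² to centre = 10 ≤ 26, so it lies inside.
All remaining points lie in this disk, and no smaller disk contains both endpoints, so this is the minimum enclosing circle.

26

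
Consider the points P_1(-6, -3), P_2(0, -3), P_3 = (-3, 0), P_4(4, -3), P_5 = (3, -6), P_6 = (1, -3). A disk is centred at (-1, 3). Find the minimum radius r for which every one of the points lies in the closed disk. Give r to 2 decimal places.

The required radius is the distance from (-1, 3) to the farthest point.
Squared distances: 61, 37, 13, 61, 97, 40.
Maximum is 97, attained at P_5.
r = √97 ≈ 9.85.

9.85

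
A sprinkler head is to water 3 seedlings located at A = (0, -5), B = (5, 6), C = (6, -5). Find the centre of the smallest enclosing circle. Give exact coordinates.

Side lengths²: AB² = 146, AC² = 36, BC² = 122.
Since AB² = 146 < 122 + 36 = 158, the triangle is acute, so the smallest enclosing circle is the circumcircle.
Circumcentre = (3, 3/11), r² = 4453/121.
Centre = (3, 3/11).

(3, 3/11)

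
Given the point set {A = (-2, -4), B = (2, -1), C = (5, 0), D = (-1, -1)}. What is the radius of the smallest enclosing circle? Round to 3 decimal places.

The minimum enclosing circle of a finite set is fixed by two of the points (as a diameter) or three (as a circumcircle).
The farthest pair is A–C with squared distance 65. The circle on this segment as diameter has centre (1.5, -2) and r² = 65/4 = 16.25.
Check B: distance² to centre = 1.25 ≤ 16.25, so it lies inside.
All remaining points lie in this disk, and no smaller disk contains both endpoints, so this is the minimum enclosing circle.
r = √(16.25) ≈ 4.031.

4.031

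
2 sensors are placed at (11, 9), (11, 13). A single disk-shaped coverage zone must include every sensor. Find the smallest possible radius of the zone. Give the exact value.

The smallest circle enclosing two points has them as diameter endpoints.
Centre = midpoint = (11, 11); r² = |(11, 9)−(11, 13)|²/4 = 16/4 = 4.
r = √4 = 2.

2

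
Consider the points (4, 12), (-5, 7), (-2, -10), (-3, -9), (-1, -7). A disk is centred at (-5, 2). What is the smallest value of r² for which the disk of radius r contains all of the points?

181

The required radius is the distance from (-5, 2) to the farthest point.
Squared distances: 181, 25, 153, 125, 97.
Maximum is 181, attained at (4, 12).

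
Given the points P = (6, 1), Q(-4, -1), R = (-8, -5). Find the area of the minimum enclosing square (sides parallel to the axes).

196

The bounding box has width 14 and height 6.
An axis-aligned square enclosing the set must have side ≥ max(width, height).
So the minimum side is max(14, 6) = 14.
Area = 14² = 196.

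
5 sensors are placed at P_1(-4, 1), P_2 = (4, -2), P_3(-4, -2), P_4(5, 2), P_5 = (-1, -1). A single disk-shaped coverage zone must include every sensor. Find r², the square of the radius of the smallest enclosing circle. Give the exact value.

The minimum enclosing circle of a finite set is fixed by two of the points (as a diameter) or three (as a circumcircle).
The farthest pair is P_3–P_4 with squared distance 97. The circle on this segment as diameter has centre (0.5, 0) and r² = 97/4 = 24.25.
Check P_1: distance² to centre = 21.25 ≤ 24.25, so it lies inside.
All remaining points lie in this disk, and no smaller disk contains both endpoints, so this is the minimum enclosing circle.

24.25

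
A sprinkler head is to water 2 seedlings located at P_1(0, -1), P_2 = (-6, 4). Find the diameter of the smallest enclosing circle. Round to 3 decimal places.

7.810

The smallest circle enclosing two points has them as diameter endpoints.
Centre = midpoint = (-3, 1.5); r² = |P_1P_2|²/4 = 61/4 = 15.25.
Diameter = 2r = 2√(15.25) ≈ 7.810.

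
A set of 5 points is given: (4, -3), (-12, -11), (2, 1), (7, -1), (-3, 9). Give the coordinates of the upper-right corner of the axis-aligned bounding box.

x-range [-12, 7], y-range [-11, 9].
The upper-right corner is (7, 9).

(7, 9)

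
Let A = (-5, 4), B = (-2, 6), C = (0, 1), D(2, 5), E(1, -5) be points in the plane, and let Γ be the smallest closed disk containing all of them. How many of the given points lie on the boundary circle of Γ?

The farthest pair is B–E with squared distance 130. The circle on this segment as diameter has centre (-0.5, 0.5) and r² = 130/4 = 32.5.
Check A: distance² to centre = 32.5 ≤ 32.5, so it lies inside.
All remaining points lie in this disk, and no smaller disk contains both endpoints, so this is the minimum enclosing circle.
The points at distance exactly r from the centre are A, B, E — 3 points.

3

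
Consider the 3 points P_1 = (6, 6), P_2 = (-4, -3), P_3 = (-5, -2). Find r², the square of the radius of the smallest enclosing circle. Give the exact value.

46.25

Side lengths²: P_1P_2² = 181, P_1P_3² = 185, P_2P_3² = 2.
Since P_1P_3² = 185 ≥ 181 + 2 = 183, the angle opposite P_1P_3 is not acute, so the smallest enclosing circle has P_1P_3 as diameter.
Centre = midpoint of P_1P_3 = (0.5, 2), r² = 185/4 = 46.25.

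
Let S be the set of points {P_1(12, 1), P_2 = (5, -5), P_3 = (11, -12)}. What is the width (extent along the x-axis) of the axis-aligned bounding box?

7

max x = 12, min x = 5, so width = 7.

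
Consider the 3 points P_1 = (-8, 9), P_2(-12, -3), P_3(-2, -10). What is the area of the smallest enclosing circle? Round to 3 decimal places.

311.803

Side lengths²: P_1P_2² = 160, P_1P_3² = 397, P_2P_3² = 149.
Since P_1P_3² = 397 ≥ 160 + 149 = 309, the angle opposite P_1P_3 is not acute, so the smallest enclosing circle has P_1P_3 as diameter.
Centre = midpoint of P_1P_3 = (-5, -0.5), r² = 397/4 = 99.25.
Area = π·r² = π·99.25 ≈ 311.803.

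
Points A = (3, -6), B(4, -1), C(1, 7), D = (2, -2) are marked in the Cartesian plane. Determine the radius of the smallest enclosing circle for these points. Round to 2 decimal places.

6.58

A smallest enclosing disk is always determined by at most three of the input points on its boundary.
The farthest pair is A–C with squared distance 173. The circle on this segment as diameter has centre (2, 0.5) and r² = 173/4 = 43.25.
Check B: distance² to centre = 6.25 ≤ 43.25, so it lies inside.
All remaining points lie in this disk, and no smaller disk contains both endpoints, so this is the minimum enclosing circle.
r = √(43.25) ≈ 6.58.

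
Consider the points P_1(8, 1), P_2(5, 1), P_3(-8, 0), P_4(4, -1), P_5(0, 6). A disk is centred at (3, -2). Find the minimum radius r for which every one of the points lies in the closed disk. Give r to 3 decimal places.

11.180

The required radius is the distance from (3, -2) to the farthest point.
Squared distances: 34, 13, 125, 2, 73.
Maximum is 125, attained at P_3.
r = √125 ≈ 11.180.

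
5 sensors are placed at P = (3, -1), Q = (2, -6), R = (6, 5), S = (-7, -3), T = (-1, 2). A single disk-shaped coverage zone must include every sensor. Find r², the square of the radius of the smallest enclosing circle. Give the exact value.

58.25

A smallest enclosing disk is always determined by at most three of the input points on its boundary.
The farthest pair is R–S with squared distance 233. The circle on this segment as diameter has centre (-0.5, 1) and r² = 233/4 = 58.25.
Check P: distance² to centre = 16.25 ≤ 58.25, so it lies inside.
All remaining points lie in this disk, and no smaller disk contains both endpoints, so this is the minimum enclosing circle.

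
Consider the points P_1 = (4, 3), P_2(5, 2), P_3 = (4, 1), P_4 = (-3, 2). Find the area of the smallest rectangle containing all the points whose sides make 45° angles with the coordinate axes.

In coordinates u = x + y, v = x − y the rectangle is axis-aligned; the map (x,y)→(u,v) scales areas by 2.
u-values: 7, 7, 5, -1; range = 7 − (-1) = 8.
v-values: 1, 3, 3, -5; range = 3 − (-5) = 8.
Area = (8 × 8) / 2 = 32.

32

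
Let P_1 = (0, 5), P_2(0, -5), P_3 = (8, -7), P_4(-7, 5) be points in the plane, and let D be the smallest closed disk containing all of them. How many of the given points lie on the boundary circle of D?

2

The farthest pair is P_3–P_4 with squared distance 369. The circle on this segment as diameter has centre (0.5, -1) and r² = 369/4 = 92.25.
Check P_1: distance² to centre = 36.25 ≤ 92.25, so it lies inside.
All remaining points lie in this disk, and no smaller disk contains both endpoints, so this is the minimum enclosing circle.
The points at distance exactly r from the centre are P_3, P_4 — 2 points.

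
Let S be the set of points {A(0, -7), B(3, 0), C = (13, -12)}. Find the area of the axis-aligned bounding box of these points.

156

x ranges over [0, 13], width 13.
y ranges over [-12, 0], height 12.
Area = 13 × 12 = 156.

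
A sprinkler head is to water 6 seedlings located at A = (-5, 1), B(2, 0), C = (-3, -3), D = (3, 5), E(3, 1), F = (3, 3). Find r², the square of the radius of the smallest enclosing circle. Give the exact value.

The minimum enclosing circle of a finite set is fixed by two of the points (as a diameter) or three (as a circumcircle).
The farthest pair is C–D with squared distance 100. The circle on this segment as diameter has centre (0, 1) and r² = 100/4 = 25.
Check A: distance² to centre = 25 ≤ 25, so it lies inside.
All remaining points lie in this disk, and no smaller disk contains both endpoints, so this is the minimum enclosing circle.

25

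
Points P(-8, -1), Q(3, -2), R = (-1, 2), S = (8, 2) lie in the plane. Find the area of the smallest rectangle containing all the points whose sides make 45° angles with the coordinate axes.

In coordinates u = x + y, v = x − y the rectangle is axis-aligned; the map (x,y)→(u,v) scales areas by 2.
u-values: -9, 1, 1, 10; range = 10 − (-9) = 19.
v-values: -7, 5, -3, 6; range = 6 − (-7) = 13.
Area = (19 × 13) / 2 = 123.5.

123.5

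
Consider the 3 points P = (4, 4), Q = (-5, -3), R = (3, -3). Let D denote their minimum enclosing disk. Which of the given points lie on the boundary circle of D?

Side lengths²: PQ² = 130, PR² = 50, QR² = 64.
Since PQ² = 130 ≥ 64 + 50 = 114, the angle opposite PQ is not acute, so the smallest enclosing circle has PQ as diameter.
Centre = midpoint of PQ = (-0.5, 0.5), r² = 130/4 = 32.5.
The points at distance exactly r from the centre are P, Q — 2 points.

P, Q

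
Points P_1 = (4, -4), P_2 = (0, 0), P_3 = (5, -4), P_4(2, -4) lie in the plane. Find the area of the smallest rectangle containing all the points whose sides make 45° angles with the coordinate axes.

13.5

In coordinates u = x + y, v = x − y the rectangle is axis-aligned; the map (x,y)→(u,v) scales areas by 2.
u-values: 0, 0, 1, -2; range = 1 − (-2) = 3.
v-values: 8, 0, 9, 6; range = 9 − 0 = 9.
Area = (3 × 9) / 2 = 13.5.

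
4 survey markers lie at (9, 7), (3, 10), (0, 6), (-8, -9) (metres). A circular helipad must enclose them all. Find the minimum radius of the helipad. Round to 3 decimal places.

11.673

By Welzl's lemma the MEC is supported by two points (diametrically opposite) or three points (on a circumcircle).
The farthest pair is (9, 7)–(-8, -9) with squared distance 545. The circle on this segment as diameter has centre (0.5, -1) and r² = 545/4 = 136.25.
Check (3, 10): distance² to centre = 127.25 ≤ 136.25, so it lies inside.
All remaining points lie in this disk, and no smaller disk contains both endpoints, so this is the minimum enclosing circle.
r = √(136.25) ≈ 11.673.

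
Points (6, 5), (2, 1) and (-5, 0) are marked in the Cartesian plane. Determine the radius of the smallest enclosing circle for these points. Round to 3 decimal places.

6.042

Call the three points A, B, C in the order given.
Side lengths²: AB² = 32, AC² = 146, BC² = 50.
Since AC² = 146 ≥ 50 + 32 = 82, the angle opposite AC is not acute, so the smallest enclosing circle has AC as diameter.
Centre = midpoint of AC = (0.5, 2.5), r² = 146/4 = 36.5.
r = √(36.5) ≈ 6.042.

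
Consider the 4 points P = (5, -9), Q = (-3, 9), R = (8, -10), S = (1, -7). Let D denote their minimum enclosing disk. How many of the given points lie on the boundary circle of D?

2

By Welzl's lemma the MEC is supported by two points (diametrically opposite) or three points (on a circumcircle).
The farthest pair is Q–R with squared distance 482. The circle on this segment as diameter has centre (2.5, -0.5) and r² = 482/4 = 120.5.
Check P: distance² to centre = 78.5 ≤ 120.5, so it lies inside.
All remaining points lie in this disk, and no smaller disk contains both endpoints, so this is the minimum enclosing circle.
The points at distance exactly r from the centre are Q, R — 2 points.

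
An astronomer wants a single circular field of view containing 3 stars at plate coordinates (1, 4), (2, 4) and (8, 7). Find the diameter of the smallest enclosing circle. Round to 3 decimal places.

7.616

Call the three points A, B, C in the order given.
Side lengths²: AB² = 1, AC² = 58, BC² = 45.
Since AC² = 58 ≥ 45 + 1 = 46, the angle opposite AC is not acute, so the smallest enclosing circle has AC as diameter.
Centre = midpoint of AC = (4.5, 5.5), r² = 58/4 = 14.5.
Diameter = 2r = 2√(14.5) ≈ 7.616.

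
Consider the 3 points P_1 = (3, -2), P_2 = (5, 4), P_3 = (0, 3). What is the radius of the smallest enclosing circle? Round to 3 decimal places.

3.358

Side lengths²: P_1P_2² = 40, P_1P_3² = 34, P_2P_3² = 26.
Since P_1P_2² = 40 < 34 + 26 = 60, the triangle is acute, so the smallest enclosing circle is the circumcircle.
Circumcentre = (41/14, 19/14), r² = 1105/98.
r = √(1105/98) ≈ 3.358.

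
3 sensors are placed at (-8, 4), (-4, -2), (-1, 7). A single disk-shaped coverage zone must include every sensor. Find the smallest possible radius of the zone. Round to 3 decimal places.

Call the three points A, B, C in the order given.
Side lengths²: AB² = 52, AC² = 58, BC² = 90.
Since BC² = 90 < 58 + 52 = 110, the triangle is acute, so the smallest enclosing circle is the circumcircle.
Circumcentre = (-10/3, 25/9), r² = 1885/81.
r = √(1885/81) ≈ 4.824.

4.824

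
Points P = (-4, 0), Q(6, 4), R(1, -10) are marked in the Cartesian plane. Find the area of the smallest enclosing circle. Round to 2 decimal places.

Side lengths²: PQ² = 116, PR² = 125, QR² = 221.
Since QR² = 221 < 125 + 116 = 241, the triangle is acute, so the smallest enclosing circle is the circumcircle.
Circumcentre = (35/12, -67/24), r² = 32045/576.
Area = π·r² = π·32045/576 ≈ 174.78.

174.78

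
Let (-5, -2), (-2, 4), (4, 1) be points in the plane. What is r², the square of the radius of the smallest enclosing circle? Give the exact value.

22.5

Call the three points A, B, C in the order given.
Side lengths²: AB² = 45, AC² = 90, BC² = 45.
Since AC² = 90 ≥ 45 + 45 = 90, the angle opposite AC is not acute, so the smallest enclosing circle has AC as diameter.
Centre = midpoint of AC = (-0.5, -0.5), r² = 90/4 = 22.5.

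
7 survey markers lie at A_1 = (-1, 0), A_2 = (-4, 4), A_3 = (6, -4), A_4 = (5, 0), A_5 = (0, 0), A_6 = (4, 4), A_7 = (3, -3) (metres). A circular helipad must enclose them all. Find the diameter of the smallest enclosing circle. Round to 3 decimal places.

12.806

The minimum enclosing circle of a finite set is fixed by two of the points (as a diameter) or three (as a circumcircle).
The farthest pair is A_2–A_3 with squared distance 164. The circle on this segment as diameter has centre (1, 0) and r² = 164/4 = 41.
Check A_1: distance² to centre = 4 ≤ 41, so it lies inside.
All remaining points lie in this disk, and no smaller disk contains both endpoints, so this is the minimum enclosing circle.
Diameter = 2r = 2√41 ≈ 12.806.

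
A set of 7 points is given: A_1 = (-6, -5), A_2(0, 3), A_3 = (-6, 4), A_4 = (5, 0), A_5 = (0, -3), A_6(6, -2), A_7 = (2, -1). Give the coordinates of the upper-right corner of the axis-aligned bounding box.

(6, 4)

x-range [-6, 6], y-range [-5, 4].
The upper-right corner is (6, 4).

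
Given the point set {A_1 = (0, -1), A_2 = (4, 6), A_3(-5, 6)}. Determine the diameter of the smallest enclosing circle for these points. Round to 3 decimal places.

Side lengths²: A_1A_2² = 65, A_1A_3² = 74, A_2A_3² = 81.
Since A_2A_3² = 81 < 74 + 65 = 139, the triangle is acute, so the smallest enclosing circle is the circumcircle.
Circumcentre = (-0.5, 55/14), r² = 2405/98.
Diameter = 2r = 2√(2405/98) ≈ 9.908.

9.908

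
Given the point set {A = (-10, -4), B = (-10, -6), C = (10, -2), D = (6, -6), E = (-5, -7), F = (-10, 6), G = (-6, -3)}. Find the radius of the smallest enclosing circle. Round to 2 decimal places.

A smallest enclosing disk is always determined by at most three of the input points on its boundary.
The minimum enclosing circle is determined by three boundary points: B, C, F.
Their circumcentre is (-0.8, 0) with r² = 120.64.
The farthest remaining point A is at distance² 100.64 ≤ 120.64.
r = √(120.64) ≈ 10.98.

10.98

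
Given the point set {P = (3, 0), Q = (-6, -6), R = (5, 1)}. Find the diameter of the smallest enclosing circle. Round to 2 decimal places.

Side lengths²: PQ² = 117, PR² = 5, QR² = 170.
Since QR² = 170 ≥ 117 + 5 = 122, the angle opposite QR is not acute, so the smallest enclosing circle has QR as diameter.
Centre = midpoint of QR = (-0.5, -2.5), r² = 170/4 = 42.5.
Diameter = 2r = 2√(42.5) ≈ 13.04.

13.04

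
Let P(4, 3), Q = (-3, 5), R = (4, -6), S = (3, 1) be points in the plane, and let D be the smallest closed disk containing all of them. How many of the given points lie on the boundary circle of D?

The minimum enclosing circle of a finite set is fixed by two of the points (as a diameter) or three (as a circumcircle).
The farthest pair is Q–R with squared distance 170. The circle on this segment as diameter has centre (0.5, -0.5) and r² = 170/4 = 42.5.
Check P: distance² to centre = 24.5 ≤ 42.5, so it lies inside.
All remaining points lie in this disk, and no smaller disk contains both endpoints, so this is the minimum enclosing circle.
The points at distance exactly r from the centre are Q, R — 2 points.

2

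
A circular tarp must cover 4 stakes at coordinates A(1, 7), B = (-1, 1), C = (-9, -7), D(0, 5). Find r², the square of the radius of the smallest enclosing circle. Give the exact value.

By Welzl's lemma the MEC is supported by two points (diametrically opposite) or three points (on a circumcircle).
The farthest pair is A–C with squared distance 296. The circle on this segment as diameter has centre (-4, 0) and r² = 296/4 = 74.
Check B: distance² to centre = 10 ≤ 74, so it lies inside.
All remaining points lie in this disk, and no smaller disk contains both endpoints, so this is the minimum enclosing circle.

74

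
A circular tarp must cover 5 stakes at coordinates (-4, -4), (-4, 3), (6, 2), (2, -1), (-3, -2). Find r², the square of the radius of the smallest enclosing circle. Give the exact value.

34.34

By Welzl's lemma the MEC is supported by two points (diametrically opposite) or three points (on a circumcircle).
The minimum enclosing circle is determined by three boundary points: (-4, -4), (-4, 3), (6, 2).
Their circumcentre is (0.7, -0.5) with r² = 34.34.
The farthest remaining point (-3, -2) is at distance² 15.94 ≤ 34.34.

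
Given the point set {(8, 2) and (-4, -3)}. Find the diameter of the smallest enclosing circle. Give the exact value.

The smallest circle enclosing two points has them as diameter endpoints.
Centre = midpoint = (2, -0.5); r² = |(8, 2)−(-4, -3)|²/4 = 169/4 = 42.25.
Diameter = 2r = 2√(42.25) = 13.

13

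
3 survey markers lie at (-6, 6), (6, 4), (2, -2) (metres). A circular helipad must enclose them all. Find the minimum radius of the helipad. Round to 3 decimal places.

6.203

Call the three points A, B, C in the order given.
Side lengths²: AB² = 148, AC² = 128, BC² = 52.
Since AB² = 148 < 128 + 52 = 180, the triangle is acute, so the smallest enclosing circle is the circumcircle.
Circumcentre = (-0.2, 3.8), r² = 38.48.
r = √(38.48) ≈ 6.203.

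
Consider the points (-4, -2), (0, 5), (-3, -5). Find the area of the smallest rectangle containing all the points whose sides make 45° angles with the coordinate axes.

In coordinates u = x + y, v = x − y the rectangle is axis-aligned; the map (x,y)→(u,v) scales areas by 2.
u-values: -6, 5, -8; range = 5 − (-8) = 13.
v-values: -2, -5, 2; range = 2 − (-5) = 7.
Area = (13 × 7) / 2 = 45.5.

45.5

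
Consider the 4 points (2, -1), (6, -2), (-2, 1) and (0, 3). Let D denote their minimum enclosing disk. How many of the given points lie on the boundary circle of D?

The farthest pair is (6, -2)–(-2, 1) with squared distance 73. The circle on this segment as diameter has centre (2, -0.5) and r² = 73/4 = 18.25.
Check (2, -1): distance² to centre = 0.25 ≤ 18.25, so it lies inside.
All remaining points lie in this disk, and no smaller disk contains both endpoints, so this is the minimum enclosing circle.
The points at distance exactly r from the centre are (6, -2), (-2, 1) — 2 points.

2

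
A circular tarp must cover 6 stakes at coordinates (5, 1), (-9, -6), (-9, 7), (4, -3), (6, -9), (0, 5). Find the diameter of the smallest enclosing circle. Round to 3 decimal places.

By Welzl's lemma the MEC is supported by two points (diametrically opposite) or three points (on a circumcircle).
The farthest pair is (-9, 7)–(6, -9) with squared distance 481. The circle on this segment as diameter has centre (-1.5, -1) and r² = 481/4 = 120.25.
Check (5, 1): distance² to centre = 46.25 ≤ 120.25, so it lies inside.
All remaining points lie in this disk, and no smaller disk contains both endpoints, so this is the minimum enclosing circle.
Diameter = 2r = 2√(120.25) ≈ 21.932.

21.932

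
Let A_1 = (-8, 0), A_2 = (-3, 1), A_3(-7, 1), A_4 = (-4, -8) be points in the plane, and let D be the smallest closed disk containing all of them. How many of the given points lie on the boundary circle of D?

The minimum enclosing circle of a finite set is fixed by two of the points (as a diameter) or three (as a circumcircle).
The minimum enclosing circle is determined by three boundary points: A_2, A_3, A_4.
Their circumcentre is (-5, -10/3) with r² = 205/9.
The farthest remaining point A_1 is at distance² 181/9 ≤ 205/9.
The points at distance exactly r from the centre are A_2, A_3, A_4 — 3 points.

3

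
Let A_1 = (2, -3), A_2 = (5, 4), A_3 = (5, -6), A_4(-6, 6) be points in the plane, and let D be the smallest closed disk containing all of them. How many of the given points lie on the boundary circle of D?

The farthest pair is A_3–A_4 with squared distance 265. The circle on this segment as diameter has centre (-0.5, 0) and r² = 265/4 = 66.25.
Check A_1: distance² to centre = 15.25 ≤ 66.25, so it lies inside.
All remaining points lie in this disk, and no smaller disk contains both endpoints, so this is the minimum enclosing circle.
The points at distance exactly r from the centre are A_3, A_4 — 2 points.

2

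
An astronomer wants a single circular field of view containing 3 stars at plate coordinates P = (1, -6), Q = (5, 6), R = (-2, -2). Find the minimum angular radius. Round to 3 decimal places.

Side lengths²: PQ² = 160, PR² = 25, QR² = 113.
Since PQ² = 160 ≥ 113 + 25 = 138, the angle opposite PQ is not acute, so the smallest enclosing circle has PQ as diameter.
Centre = midpoint of PQ = (3, 0), r² = 160/4 = 40.
r = √40 ≈ 6.325.

6.325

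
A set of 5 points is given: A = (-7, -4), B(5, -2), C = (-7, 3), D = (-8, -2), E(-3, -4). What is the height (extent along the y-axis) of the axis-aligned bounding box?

7

max y = 3, min y = -4, so height = 7.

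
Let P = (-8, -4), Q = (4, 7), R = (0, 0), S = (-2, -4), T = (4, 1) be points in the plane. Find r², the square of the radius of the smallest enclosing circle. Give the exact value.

The farthest pair is P–Q with squared distance 265. The circle on this segment as diameter has centre (-2, 1.5) and r² = 265/4 = 66.25.
Check R: distance² to centre = 6.25 ≤ 66.25, so it lies inside.
All remaining points lie in this disk, and no smaller disk contains both endpoints, so this is the minimum enclosing circle.

66.25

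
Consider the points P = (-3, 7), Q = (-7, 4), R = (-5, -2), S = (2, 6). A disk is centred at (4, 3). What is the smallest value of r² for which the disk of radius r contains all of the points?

122

The required radius is the distance from (4, 3) to the farthest point.
Squared distances: 65, 122, 106, 13.
Maximum is 122, attained at Q.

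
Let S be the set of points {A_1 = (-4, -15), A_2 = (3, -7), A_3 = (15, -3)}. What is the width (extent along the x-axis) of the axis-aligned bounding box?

max x = 15, min x = -4, so width = 19.

19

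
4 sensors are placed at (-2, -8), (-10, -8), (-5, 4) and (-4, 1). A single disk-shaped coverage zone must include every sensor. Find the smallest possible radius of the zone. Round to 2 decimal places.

6.70

By Welzl's lemma the MEC is supported by two points (diametrically opposite) or three points (on a circumcircle).
The minimum enclosing circle is determined by three boundary points: (-2, -8), (-10, -8), (-5, 4).
Their circumcentre is (-6, -2.625) with r² = 44.890625.
The farthest remaining point (-4, 1) is at distance² 17.140625 ≤ 44.890625.
r = √(44.890625) ≈ 6.70.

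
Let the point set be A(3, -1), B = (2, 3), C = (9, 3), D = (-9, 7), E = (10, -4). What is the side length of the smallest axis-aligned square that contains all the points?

The bounding box has width 19 and height 11.
An axis-aligned square enclosing the set must have side ≥ max(width, height).
So the minimum side is max(19, 11) = 19.

19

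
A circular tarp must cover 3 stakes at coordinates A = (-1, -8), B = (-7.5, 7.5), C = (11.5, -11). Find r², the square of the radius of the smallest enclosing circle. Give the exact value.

Side lengths²: AB² = 282.5, AC² = 165.25, BC² = 703.25.
Since BC² = 703.25 ≥ 282.5 + 165.25 = 447.75, the angle opposite BC is not acute, so the smallest enclosing circle has BC as diameter.
Centre = midpoint of BC = (2, -1.75), r² = 703.25/4 = 175.8125.

175.8125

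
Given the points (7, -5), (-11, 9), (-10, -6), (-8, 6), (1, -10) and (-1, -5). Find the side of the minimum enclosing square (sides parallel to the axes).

The bounding box has width 18 and height 19.
An axis-aligned square enclosing the set must have side ≥ max(width, height).
So the minimum side is max(18, 19) = 19.

19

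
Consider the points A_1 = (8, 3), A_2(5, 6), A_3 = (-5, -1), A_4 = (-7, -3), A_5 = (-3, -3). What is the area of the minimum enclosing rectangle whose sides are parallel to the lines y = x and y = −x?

94.5

In coordinates u = x + y, v = x − y the rectangle is axis-aligned; the map (x,y)→(u,v) scales areas by 2.
u-values: 11, 11, -6, -10, -6; range = 11 − (-10) = 21.
v-values: 5, -1, -4, -4, 0; range = 5 − (-4) = 9.
Area = (21 × 9) / 2 = 94.5.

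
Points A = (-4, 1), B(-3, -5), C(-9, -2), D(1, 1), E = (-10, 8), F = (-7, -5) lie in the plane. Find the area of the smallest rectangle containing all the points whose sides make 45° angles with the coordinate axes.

In coordinates u = x + y, v = x − y the rectangle is axis-aligned; the map (x,y)→(u,v) scales areas by 2.
u-values: -3, -8, -11, 2, -2, -12; range = 2 − (-12) = 14.
v-values: -5, 2, -7, 0, -18, -2; range = 2 − (-18) = 20.
Area = (14 × 20) / 2 = 140.

140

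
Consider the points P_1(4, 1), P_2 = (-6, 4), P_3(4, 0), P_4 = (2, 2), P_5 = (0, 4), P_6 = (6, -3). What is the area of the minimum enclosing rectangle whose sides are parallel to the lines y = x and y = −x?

66.5

In coordinates u = x + y, v = x − y the rectangle is axis-aligned; the map (x,y)→(u,v) scales areas by 2.
u-values: 5, -2, 4, 4, 4, 3; range = 5 − (-2) = 7.
v-values: 3, -10, 4, 0, -4, 9; range = 9 − (-10) = 19.
Area = (7 × 19) / 2 = 66.5.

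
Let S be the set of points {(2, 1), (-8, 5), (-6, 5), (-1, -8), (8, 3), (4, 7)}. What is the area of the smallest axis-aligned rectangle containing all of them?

240

x ranges over [-8, 8], width 16.
y ranges over [-8, 7], height 15.
Area = 16 × 15 = 240.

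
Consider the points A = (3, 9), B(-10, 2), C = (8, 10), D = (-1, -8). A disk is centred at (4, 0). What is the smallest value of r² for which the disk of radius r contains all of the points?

The required radius is the distance from (4, 0) to the farthest point.
Squared distances: 82, 200, 116, 89.
Maximum is 200, attained at B.

200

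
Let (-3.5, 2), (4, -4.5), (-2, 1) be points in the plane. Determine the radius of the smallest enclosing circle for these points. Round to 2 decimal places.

4.96

Call the three points A, B, C in the order given.
Side lengths²: AB² = 98.5, AC² = 3.25, BC² = 66.25.
Since AB² = 98.5 ≥ 66.25 + 3.25 = 69.5, the angle opposite AB is not acute, so the smallest enclosing circle has AB as diameter.
Centre = midpoint of AB = (0.25, -1.25), r² = 98.5/4 = 24.625.
r = √(24.625) ≈ 4.96.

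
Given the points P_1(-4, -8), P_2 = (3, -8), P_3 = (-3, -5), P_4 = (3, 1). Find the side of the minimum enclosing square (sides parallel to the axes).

The bounding box has width 7 and height 9.
An axis-aligned square enclosing the set must have side ≥ max(width, height).
So the minimum side is max(7, 9) = 9.

9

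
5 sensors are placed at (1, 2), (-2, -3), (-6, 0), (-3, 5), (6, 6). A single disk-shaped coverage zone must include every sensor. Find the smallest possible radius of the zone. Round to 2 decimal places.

A smallest enclosing disk is always determined by at most three of the input points on its boundary.
The farthest pair is (-6, 0)–(6, 6) with squared distance 180. The circle on this segment as diameter has centre (0, 3) and r² = 180/4 = 45.
Check (1, 2): distance² to centre = 2 ≤ 45, so it lies inside.
All remaining points lie in this disk, and no smaller disk contains both endpoints, so this is the minimum enclosing circle.
r = √45 ≈ 6.71.

6.71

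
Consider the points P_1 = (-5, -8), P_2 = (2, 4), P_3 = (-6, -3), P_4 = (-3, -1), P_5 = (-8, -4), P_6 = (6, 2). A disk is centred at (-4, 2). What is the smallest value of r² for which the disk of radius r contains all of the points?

The required radius is the distance from (-4, 2) to the farthest point.
Squared distances: 101, 40, 29, 10, 52, 100.
Maximum is 101, attained at P_1.

101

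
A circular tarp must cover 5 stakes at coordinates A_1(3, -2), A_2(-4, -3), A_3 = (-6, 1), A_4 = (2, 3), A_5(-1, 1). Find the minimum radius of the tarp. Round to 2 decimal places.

The minimum enclosing circle of a finite set is fixed by two of the points (as a diameter) or three (as a circumcircle).
The minimum enclosing circle is determined by three boundary points: A_1, A_3, A_4.
Their circumcentre is (-10/7, -2/7) with r² = 1105/49.
The farthest remaining point A_2 is at distance² 685/49 ≤ 1105/49.
r = √(1105/49) ≈ 4.75.

4.75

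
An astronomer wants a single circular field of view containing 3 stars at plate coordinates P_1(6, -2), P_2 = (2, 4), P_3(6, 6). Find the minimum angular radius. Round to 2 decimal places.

4.03

Side lengths²: P_1P_2² = 52, P_1P_3² = 64, P_2P_3² = 20.
Since P_1P_3² = 64 < 52 + 20 = 72, the triangle is acute, so the smallest enclosing circle is the circumcircle.
Circumcentre = (5.5, 2), r² = 16.25.
r = √(16.25) ≈ 4.03.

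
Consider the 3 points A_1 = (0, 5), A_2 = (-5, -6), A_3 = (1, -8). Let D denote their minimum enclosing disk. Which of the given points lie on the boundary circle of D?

A_1, A_2, A_3

Side lengths²: A_1A_2² = 146, A_1A_3² = 170, A_2A_3² = 40.
Since A_1A_3² = 170 < 146 + 40 = 186, the triangle is acute, so the smallest enclosing circle is the circumcircle.
Circumcentre = (-7/38, -59/38), r² = 31025/722.
The points at distance exactly r from the centre are A_1, A_2, A_3 — 3 points.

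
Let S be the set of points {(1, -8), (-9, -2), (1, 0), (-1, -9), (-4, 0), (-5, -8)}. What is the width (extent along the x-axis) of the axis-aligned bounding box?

max x = 1, min x = -9, so width = 10.

10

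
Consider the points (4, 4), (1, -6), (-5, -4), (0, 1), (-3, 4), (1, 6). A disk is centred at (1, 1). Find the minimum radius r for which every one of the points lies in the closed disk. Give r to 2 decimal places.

7.81

The required radius is the distance from (1, 1) to the farthest point.
Squared distances: 18, 49, 61, 1, 25, 25.
Maximum is 61, attained at (-5, -4).
r = √61 ≈ 7.81.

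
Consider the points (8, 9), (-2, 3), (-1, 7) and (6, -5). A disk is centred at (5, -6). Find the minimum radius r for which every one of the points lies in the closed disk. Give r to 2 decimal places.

The required radius is the distance from (5, -6) to the farthest point.
Squared distances: 234, 130, 205, 2.
Maximum is 234, attained at (8, 9).
r = √234 ≈ 15.30.

15.30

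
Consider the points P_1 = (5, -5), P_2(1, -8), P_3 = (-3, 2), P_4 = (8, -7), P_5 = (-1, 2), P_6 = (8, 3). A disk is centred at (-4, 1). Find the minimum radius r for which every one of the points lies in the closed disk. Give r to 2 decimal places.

The required radius is the distance from (-4, 1) to the farthest point.
Squared distances: 117, 106, 2, 208, 10, 148.
Maximum is 208, attained at P_4.
r = √208 ≈ 14.42.

14.42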